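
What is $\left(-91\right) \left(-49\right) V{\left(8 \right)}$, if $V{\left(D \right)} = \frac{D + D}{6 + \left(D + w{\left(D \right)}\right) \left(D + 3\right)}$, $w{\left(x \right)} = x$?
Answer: $392$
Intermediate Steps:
$V{\left(D \right)} = \frac{2 D}{6 + 2 D \left(3 + D\right)}$ ($V{\left(D \right)} = \frac{D + D}{6 + \left(D + D\right) \left(D + 3\right)} = \frac{2 D}{6 + 2 D \left(3 + D\right)}$)
$\left(-91\right) \left(-49\right) V{\left(8 \right)} = \left(-91\right) \left(-49\right) \frac{8}{3 + 8^{2} + 3 \cdot 8} = 4459 \frac{8}{3 + 64 + 24} = 4459 \cdot \frac{8}{91} = 392$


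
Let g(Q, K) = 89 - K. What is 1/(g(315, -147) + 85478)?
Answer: 1/85714 ≈ 1.1667e-5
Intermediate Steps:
1/(g(315, -147) + 85478) = 1/((89 - 1*(-147)) + 85478) = 1/((89 + 147) + 85478) = 1/(236 + 85478) = 1/85714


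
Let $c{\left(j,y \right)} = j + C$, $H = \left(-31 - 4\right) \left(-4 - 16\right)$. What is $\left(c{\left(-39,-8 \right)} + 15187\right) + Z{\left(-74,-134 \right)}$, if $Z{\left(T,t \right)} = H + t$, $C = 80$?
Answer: $15794$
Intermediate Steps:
$H = 700$ ($H = \left(-35\right) \left(-20\right) = 700$)
$Z{\left(T,t \right)} = 700 + t$
$c{\left(j,y \right)} = 80 + j$ ($c{\left(j,y \right)} = j + 80 = 80 + j$)
$\left(c{\left(-39,-8 \right)} + 15187\right) + Z{\left(-74,-134 \right)} = \left(\left(80 - 39\right) + 15187\right) + \left(700 - 134\right) = \left(41 + 15187\right) + 566 = 15228 + 566 = 15794$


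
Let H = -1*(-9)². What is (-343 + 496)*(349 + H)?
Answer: 41004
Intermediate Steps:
H = -81 (H = -1*81 = -81)
(-343 + 496)*(349 + H) = (-343 + 496)*(349 - 81) = 153*268 = 41004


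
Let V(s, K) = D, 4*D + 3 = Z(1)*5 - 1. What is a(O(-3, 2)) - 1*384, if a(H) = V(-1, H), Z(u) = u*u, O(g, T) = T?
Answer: -1535/4 ≈ -383.75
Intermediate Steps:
Z(u) = u²
D = ¼ (D = -¾ + (1²*5 - 1)/4 = -¾ + (1*5 - 1)/4 = -¾ + (5 - 1)/4 = -¾ + (¼)*4 = -¾ + 1 = ¼ ≈ 0.25000)
V(s, K) = ¼
a(H) = ¼
a(O(-3, 2)) - 1*384 = ¼ - 1*384 = ¼ - 384 = -1535/4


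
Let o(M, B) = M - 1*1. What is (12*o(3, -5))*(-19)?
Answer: -456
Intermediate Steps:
o(M, B) = -1 + M (o(M, B) = M - 1 = -1 + M)
(12*o(3, -5))*(-19) = (12*(-1 + 3))*(-19) = (12*2)*(-19) = 24*(-19) = -456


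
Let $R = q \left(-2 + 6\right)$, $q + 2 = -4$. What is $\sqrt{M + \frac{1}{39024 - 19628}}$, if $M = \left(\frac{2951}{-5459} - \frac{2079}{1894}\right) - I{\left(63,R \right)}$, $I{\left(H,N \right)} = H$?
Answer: $\frac{i \sqrt{162472462786982350544217}}{50135488754} \approx 8.0398 i$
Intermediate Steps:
$q = -6$ ($q = -2 - 4 = -6$)
$R = -24$ ($R = - 6 \left(-2 + 6\right) = \left(-6\right) 4 = -24$)
$M = - \frac{668317253}{10339346}$ ($M = \left(\frac{2951}{-5459} - \frac{2079}{1894}\right) - 63 = \left(2951 \left(- \frac{1}{5459}\right) - \frac{2079}{1894}\right) - 63 = \left(- \frac{2951}{5459} - \frac{2079}{1894}\right) - 63 = - \frac{16938455}{10339346} - 63 = - \frac{668317253}{10339346} \approx -64.638$)
$\sqrt{M + \frac{1}{39024 - 19628}} = \sqrt{- \frac{668317253}{10339346} + \frac{1}{39024 - 19628}} = \sqrt{- \frac{668317253}{10339346} + \frac{1}{19396}} = \sqrt{- \frac{6481335549921}{100270977508}} = \frac{i \sqrt{162472462786982350544217}}{50135488754}$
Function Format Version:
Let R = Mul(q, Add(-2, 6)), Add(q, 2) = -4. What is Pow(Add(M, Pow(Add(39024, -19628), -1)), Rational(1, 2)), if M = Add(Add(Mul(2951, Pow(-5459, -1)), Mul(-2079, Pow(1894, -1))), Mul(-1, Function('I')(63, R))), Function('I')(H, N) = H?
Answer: Mul(Rational(1, 50135488754), I, Pow(162472462786982350544217, Rational(1, 2))) ≈ Mul(8.0398, I)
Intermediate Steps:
q = -6 (q = Add(-2, -4) = -6)
R = -24 (R = Mul(-6, Add(-2, 6)) = Mul(-6, 4) = -24)
M = Rational(-668317253, 10339346) (M = Add(Add(Mul(2951, Pow(-5459, -1)), Mul(-2079, Pow(1894, -1))), Mul(-1, 63)) = Add(Add(Mul(2951, Rational(-1, 5459)), Mul(-2079, Rational(1, 1894))), -63) = Add(Add(Rational(-2951, 5459), Rational(-2079, 1894)), -63) = Add(Rational(-16938455, 10339346), -63) = Rational(-668317253, 10339346) ≈ -64.638)
Pow(Add(M, Pow(Add(39024, -19628), -1)), Rational(1, 2)) = Pow(Add(Rational(-668317253, 10339346), Pow(Add(39024, -19628), -1)), Rational(1, 2)) = Pow(Add(Rational(-668317253, 10339346), Pow(19396, -1)), Rational(1, 2)) = Pow(Add(Rational(-668317253, 10339346), Rational(1, 19396)), Rational(1, 2)) = Pow(Rational(-6481335549921, 100270977508), Rational(1, 2)) = Mul(Rational(1, 50135488754), I, Pow(162472462786982350544217, Rational(1, 2)))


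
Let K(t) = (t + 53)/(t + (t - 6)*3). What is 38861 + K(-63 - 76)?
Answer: 11153150/287 ≈ 38861.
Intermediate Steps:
K(t) = (53 + t)/(-18 + 4*t) (K(t) = (53 + t)/(t + (-6 + t)*3) = (53 + t)/(t + (-18 + 3*t)) = (53 + t)/(-18 + 4*t))
38861 + K(-63 - 76) = 38861 + (53 + (-63 - 76))/(2*(-9 + 2*(-63 - 76))) = 38861 + (53 - 139)/(2*(-9 + 2*(-139))) = 38861 + (½)*(-86)/(-9 - 278) = 38861 + (½)*(-86)/(-287) = 38861 + (½)*(-1/287)*(-86) = 38861 + 43/287 = 11153150/287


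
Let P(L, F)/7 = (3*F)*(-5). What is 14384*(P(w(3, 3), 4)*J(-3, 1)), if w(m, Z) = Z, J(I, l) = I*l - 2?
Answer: 30206400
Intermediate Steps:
J(I, l) = -2 + I*l
P(L, F) = -105*F (P(L, F) = 7*((3*F)*(-5)) = 7*(-15*F) = -105*F)
14384*(P(w(3, 3), 4)*J(-3, 1)) = 14384*((-105*4)*(-2 - 3*1)) = 14384*(-420*(-2 - 3)) = 14384*(-420*(-5)) = 14384*2100 = 30206400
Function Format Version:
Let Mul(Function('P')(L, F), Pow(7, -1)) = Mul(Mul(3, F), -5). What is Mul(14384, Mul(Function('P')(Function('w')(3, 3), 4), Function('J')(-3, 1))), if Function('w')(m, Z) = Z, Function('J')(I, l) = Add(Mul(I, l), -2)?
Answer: 30206400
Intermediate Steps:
Function('J')(I, l) = Add(-2, Mul(I, l))
Function('P')(L, F) = Mul(-105, F) (Function('P')(L, F) = Mul(7, Mul(Mul(3, F), -5)) = Mul(7, Mul(-15, F)) = Mul(-105, F))
Mul(14384, Mul(Function('P')(Function('w')(3, 3), 4), Function('J')(-3, 1))) = Mul(14384, Mul(Mul(-105, 4), Add(-2, Mul(-3, 1)))) = Mul(14384, Mul(-420, Add(-2, -3))) = Mul(14384, Mul(-420, -5)) = Mul(14384, 2100) = 30206400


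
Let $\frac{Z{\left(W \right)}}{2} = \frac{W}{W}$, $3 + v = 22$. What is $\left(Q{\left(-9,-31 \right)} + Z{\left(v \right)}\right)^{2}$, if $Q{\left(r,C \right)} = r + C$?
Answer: $1444$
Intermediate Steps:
$v = 19$ ($v = -3 + 22 = 19$)
$Z{\left(W \right)} = 2$ ($Z{\left(W \right)} = 2 \frac{W}{W} = 2 \cdot 1 = 2$)
$Q{\left(r,C \right)} = C + r$
$\left(Q{\left(-9,-31 \right)} + Z{\left(v \right)}\right)^{2} = \left(\left(-31 - 9\right) + 2\right)^{2} = \left(-40 + 2\right)^{2} = \left(-38\right)^{2} = 1444$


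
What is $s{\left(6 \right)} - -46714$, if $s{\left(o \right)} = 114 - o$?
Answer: $46822$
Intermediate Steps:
$s{\left(6 \right)} - -46714 = \left(114 - 6\right) - -46714 = \left(114 - 6\right) + 46714 = 108 + 46714 = 46822$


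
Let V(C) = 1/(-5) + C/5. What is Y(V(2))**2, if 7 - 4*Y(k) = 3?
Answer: 1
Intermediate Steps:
V(C) = -1/5 + C/5 (V(C) = 1*(-1/5) + C*(1/5) = -1/5 + C/5)
Y(k) = 1 (Y(k) = 7/4 - 1/4*3 = 7/4 - 3/4 = 1)
Y(V(2))**2 = 1**2 = 1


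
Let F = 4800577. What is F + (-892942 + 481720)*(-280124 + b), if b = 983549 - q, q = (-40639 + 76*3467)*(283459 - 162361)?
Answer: 11097380482775095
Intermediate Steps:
q = 26987052594 (q = (-40639 + 263492)*121098 = 222853*121098 = 26987052594)
b = -26986069045 (b = 983549 - 1*26987052594 = 983549 - 26987052594 = -26986069045)
F + (-892942 + 481720)*(-280124 + b) = 4800577 + (-892942 + 481720)*(-280124 - 26986069045) = 4800577 - 411222*(-26986349169) = 4800577 + 11097380477974518 = 11097380482775095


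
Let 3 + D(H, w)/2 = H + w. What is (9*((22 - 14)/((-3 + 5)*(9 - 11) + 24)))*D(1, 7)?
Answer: 36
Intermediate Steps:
D(H, w) = -6 + 2*H + 2*w (D(H, w) = -6 + 2*(H + w) = -6 + (2*H + 2*w) = -6 + 2*H + 2*w)
(9*((22 - 14)/((-3 + 5)*(9 - 11) + 24)))*D(1, 7) = (9*((22 - 14)/((-3 + 5)*(9 - 11) + 24)))*(-6 + 2*1 + 2*7) = (9*(8/(2*(-2) + 24)))*(-6 + 2 + 14) = (9*(8/(-4 + 24)))*10 = (9*(8/20))*10 = (9*(8*(1/20)))*10 = (9*(⅖))*10 = (18/5)*10 = 36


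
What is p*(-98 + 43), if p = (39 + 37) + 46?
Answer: -6710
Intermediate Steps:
p = 122 (p = 76 + 46 = 122)
p*(-98 + 43) = 122*(-98 + 43) = 122*(-55) = -6710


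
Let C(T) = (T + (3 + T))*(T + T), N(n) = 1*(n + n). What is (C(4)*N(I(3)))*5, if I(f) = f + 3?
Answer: 5280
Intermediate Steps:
I(f) = 3 + f
N(n) = 2*n (N(n) = 1*(2*n) = 2*n)
C(T) = 2*T*(3 + 2*T) (C(T) = (3 + 2*T)*(2*T) = 2*T*(3 + 2*T))
(C(4)*N(I(3)))*5 = ((2*4*(3 + 2*4))*(2*(3 + 3)))*5 = ((2*4*(3 + 8))*(2*6))*5 = ((2*4*11)*12)*5 = (88*12)*5 = 1056*5 = 5280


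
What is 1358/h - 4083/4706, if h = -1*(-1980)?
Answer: -211699/1164735 ≈ -0.18176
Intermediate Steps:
h = 1980
1358/h - 4083/4706 = 1358/1980 - 4083/4706 = 1358*(1/1980) - 4083*1/4706 = 679/990 - 4083/4706 = -211699/1164735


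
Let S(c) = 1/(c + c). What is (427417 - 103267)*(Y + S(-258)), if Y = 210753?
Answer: 5875140251675/86 ≈ 6.8316e+10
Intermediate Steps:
S(c) = 1/(2*c)
(427417 - 103267)*(Y + S(-258)) = (427417 - 103267)*(210753 + (½)/(-258)) = 324150*(210753 + (½)*(-1/258)) = 324150*(210753 - 1/516) = 324150*(108748547/516) = 5875140251675/86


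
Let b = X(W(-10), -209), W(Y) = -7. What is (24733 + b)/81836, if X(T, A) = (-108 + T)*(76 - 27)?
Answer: 9549/40918 ≈ 0.23337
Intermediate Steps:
X(T, A) = -5292 + 49*T (X(T, A) = (-108 + T)*49 = -5292 + 49*T)
b = -5635 (b = -5292 + 49*(-7) = -5292 - 343 = -5635)
(24733 + b)/81836 = (24733 - 5635)/81836 = 19098*(1/81836) = 9549/40918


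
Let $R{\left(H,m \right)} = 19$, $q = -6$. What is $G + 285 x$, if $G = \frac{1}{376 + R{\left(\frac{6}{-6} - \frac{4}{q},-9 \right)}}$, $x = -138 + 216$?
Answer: $\frac{8780851}{395} \approx 22230.0$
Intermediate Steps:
$x = 78$
$G = \frac{1}{395}$ ($G = \frac{1}{376 + 19} = \frac{1}{395} \approx 0.0025316$)
$G + 285 x = \frac{1}{395} + 285 \cdot 78 = \frac{1}{395} + 22230 = \frac{8780851}{395}$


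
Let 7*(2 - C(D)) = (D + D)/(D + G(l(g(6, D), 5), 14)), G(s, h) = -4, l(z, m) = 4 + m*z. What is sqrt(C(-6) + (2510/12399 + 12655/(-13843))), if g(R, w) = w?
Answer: sqrt(40304693022459435885)/6007377495 ≈ 1.0568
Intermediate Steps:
C(D) = 2 - 2*D/(7*(-4 + D)) (C(D) = 2 - (D + D)/(7*(D - 4)) = 2 - 2*D/(7*(-4 + D)))
sqrt(C(-6) + (2510/12399 + 12655/(-13843))) = sqrt(4*(-14 + 3*(-6))/(7*(-4 - 6)) + (2510/12399 + 12655/(-13843))) = sqrt((4/7)*(-14 - 18)/(-10) + (2510*(1/12399) + 12655*(-1/13843))) = sqrt((4/7)*(-1/10)*(-32) + (2510/12399 - 12655/13843)) = sqrt(64/35 - 122163415/171639357) = sqrt(6709199323/6007377495) = sqrt(40304693022459435885)/6007377495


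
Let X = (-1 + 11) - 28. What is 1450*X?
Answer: -26100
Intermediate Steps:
X = -18 (X = 10 - 28 = -18)
1450*X = 1450*(-18) = -26100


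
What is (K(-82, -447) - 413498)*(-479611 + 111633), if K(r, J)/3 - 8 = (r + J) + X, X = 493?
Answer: 152189077196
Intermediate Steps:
K(r, J) = 1503 + 3*J + 3*r (K(r, J) = 24 + 3*((r + J) + 493) = 24 + 3*((J + r) + 493) = 24 + 3*(493 + J + r) = 24 + (1479 + 3*J + 3*r) = 1503 + 3*J + 3*r)
(K(-82, -447) - 413498)*(-479611 + 111633) = ((1503 + 3*(-447) + 3*(-82)) - 413498)*(-479611 + 111633) = ((1503 - 1341 - 246) - 413498)*(-367978) = (-84 - 413498)*(-367978) = -413582*(-367978) = 152189077196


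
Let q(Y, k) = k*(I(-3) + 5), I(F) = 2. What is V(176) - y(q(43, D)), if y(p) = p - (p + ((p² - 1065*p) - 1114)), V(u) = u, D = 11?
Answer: -77014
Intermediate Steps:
q(Y, k) = 7*k (q(Y, k) = k*(2 + 5) = k*7 = 7*k)
y(p) = 1114 - p² + 1065*p (y(p) = p - (p + (-1114 + p² - 1065*p)) = p - (-1114 + p² - 1064*p) = p + (1114 - p² + 1064*p) = 1114 - p² + 1065*p)
V(176) - y(q(43, D)) = 176 - (1114 - (7*11)² + 1065*(7*11)) = 176 - (1114 - 1*77² + 1065*77) = 176 - (1114 - 1*5929 + 82005) = 176 - (1114 - 5929 + 82005) = 176 - 1*77190 = 176 - 77190 = -77014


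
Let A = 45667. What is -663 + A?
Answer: 45004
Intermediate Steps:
-663 + A = -663 + 45667 = 45004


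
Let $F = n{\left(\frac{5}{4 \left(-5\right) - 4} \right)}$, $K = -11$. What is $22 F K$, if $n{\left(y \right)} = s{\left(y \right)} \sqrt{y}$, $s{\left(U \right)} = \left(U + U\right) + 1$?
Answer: $- \frac{847 i \sqrt{30}}{72} \approx - 64.433 i$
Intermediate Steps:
$s{\left(U \right)} = 1 + 2 U$ ($s{\left(U \right)} = 2 U + 1 = 1 + 2 U$)
$n{\left(y \right)} = \sqrt{y} \left(1 + 2 y\right)$ ($n{\left(y \right)} = \left(1 + 2 y\right) \sqrt{y} = \sqrt{y} \left(1 + 2 y\right)$)
$F = \frac{7 i \sqrt{30}}{144}$ ($F = \sqrt{\frac{5}{4 \left(-5\right) - 4}} \left(1 + 2 \frac{5}{4 \left(-5\right) - 4}\right) = \sqrt{\frac{5}{-20 - 4}} \left(1 + 2 \frac{5}{-20 - 4}\right) = \sqrt{\frac{5}{-24}} \left(1 + 2 \frac{5}{-24}\right) = \sqrt{5 \left(- \frac{1}{24}\right)} \left(1 + 2 \cdot 5 \left(- \frac{1}{24}\right)\right) = \sqrt{- \frac{5}{24}} \left(1 + 2 \left(- \frac{5}{24}\right)\right) = \frac{i \sqrt{30}}{12} \left(1 - \frac{5}{12}\right) = \frac{i \sqrt{30}}{12} \cdot \frac{7}{12} = \frac{7 i \sqrt{30}}{144} \approx 0.26625 i$)
$22 F K = 22 \frac{7 i \sqrt{30}}{144} \left(-11\right) = \frac{77 i \sqrt{30}}{72} \left(-11\right) = - \frac{847 i \sqrt{30}}{72}$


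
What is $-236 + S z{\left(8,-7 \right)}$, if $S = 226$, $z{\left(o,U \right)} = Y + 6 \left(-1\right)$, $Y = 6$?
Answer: $-236$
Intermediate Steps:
$z{\left(o,U \right)} = 0$ ($z{\left(o,U \right)} = 6 + 6 \left(-1\right) = 6 - 6 = 0$)
$-236 + S z{\left(8,-7 \right)} = -236 + 226 \cdot 0 = -236 + 0 = -236$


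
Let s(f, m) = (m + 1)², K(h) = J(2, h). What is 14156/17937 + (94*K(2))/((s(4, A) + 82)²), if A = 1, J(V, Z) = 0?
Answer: 14156/17937 ≈ 0.78921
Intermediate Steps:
K(h) = 0
s(f, m) = (1 + m)²
14156/17937 + (94*K(2))/((s(4, A) + 82)²) = 14156/17937 + (94*0)/(((1 + 1)² + 82)²) = 14156*(1/17937) + 0/((2² + 82)²) = 14156/17937 + 0/((4 + 82)²) = 14156/17937 + 0/(86²) = 14156/17937 + 0/7396 = 14156/17937 + 0*(1/7396) = 14156/17937 + 0 = 14156/17937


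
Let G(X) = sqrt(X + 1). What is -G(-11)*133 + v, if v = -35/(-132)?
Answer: 35/132 - 133*I*sqrt(10) ≈ 0.26515 - 420.58*I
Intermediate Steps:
v = 35/132 (v = -35*(-1/132) = 35/132 ≈ 0.26515)
G(X) = sqrt(1 + X)
-G(-11)*133 + v = -sqrt(1 - 11)*133 + 35/132 = -sqrt(-10)*133 + 35/132 = -I*sqrt(10)*133 + 35/132 = -133*I*sqrt(10) + 35/132 = 35/132 - 133*I*sqrt(10)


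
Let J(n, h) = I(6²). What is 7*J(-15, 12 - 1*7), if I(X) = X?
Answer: 252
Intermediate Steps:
J(n, h) = 36 (J(n, h) = 6² = 36)
7*J(-15, 12 - 1*7) = 7*36 = 252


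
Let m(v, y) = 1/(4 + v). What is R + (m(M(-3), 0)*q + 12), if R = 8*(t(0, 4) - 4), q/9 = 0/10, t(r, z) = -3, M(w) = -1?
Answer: -44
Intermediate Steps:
q = 0 (q = 9*(0/10) = 9*(0*(1/10)) = 9*0 = 0)
R = -56 (R = 8*(-3 - 4) = 8*(-7) = -56)
R + (m(M(-3), 0)*q + 12) = -56 + (0/(4 - 1) + 12) = -56 + (0/3 + 12) = -56 + ((1/3)*0 + 12) = -56 + (0 + 12) = -56 + 12 = -44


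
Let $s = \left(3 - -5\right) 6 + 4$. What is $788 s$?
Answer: $40976$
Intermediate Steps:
$s = 52$ ($s = \left(3 + 5\right) 6 + 4 = 8 \cdot 6 + 4 = 48 + 4 = 52$)
$788 s = 788 \cdot 52 = 40976$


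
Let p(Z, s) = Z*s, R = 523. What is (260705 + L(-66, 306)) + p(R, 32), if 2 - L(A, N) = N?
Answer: 277137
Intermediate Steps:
L(A, N) = 2 - N
(260705 + L(-66, 306)) + p(R, 32) = (260705 + (2 - 1*306)) + 523*32 = (260705 + (2 - 306)) + 16736 = (260705 - 304) + 16736 = 260401 + 16736 = 277137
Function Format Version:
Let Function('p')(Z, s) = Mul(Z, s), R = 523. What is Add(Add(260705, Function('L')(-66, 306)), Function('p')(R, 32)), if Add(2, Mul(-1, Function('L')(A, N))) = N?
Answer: 277137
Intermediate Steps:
Function('L')(A, N) = Add(2, Mul(-1, N))
Add(Add(260705, Function('L')(-66, 306)), Function('p')(R, 32)) = Add(Add(260705, Add(2, Mul(-1, 306))), Mul(523, 32)) = Add(Add(260705, Add(2, -306)), 16736) = Add(Add(260705, -304), 16736) = Add(260401, 16736) = 277137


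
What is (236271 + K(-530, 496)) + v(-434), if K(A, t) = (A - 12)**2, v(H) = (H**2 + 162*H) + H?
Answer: 647649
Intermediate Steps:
v(H) = H**2 + 163*H
K(A, t) = (-12 + A)**2
(236271 + K(-530, 496)) + v(-434) = (236271 + (-12 - 530)**2) - 434*(163 - 434) = (236271 + (-542)**2) - 434*(-271) = (236271 + 293764) + 117614 = 530035 + 117614 = 647649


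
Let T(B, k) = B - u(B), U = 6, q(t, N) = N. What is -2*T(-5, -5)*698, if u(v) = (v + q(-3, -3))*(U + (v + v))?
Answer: 51652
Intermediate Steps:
u(v) = (-3 + v)*(6 + 2*v) (u(v) = (v - 3)*(6 + (v + v)) = (-3 + v)*(6 + 2*v))
T(B, k) = 18 + B - 2*B² (T(B, k) = B - (-18 + 2*B²) = B + (18 - 2*B²) = 18 + B - 2*B²)
-2*T(-5, -5)*698 = -2*(18 - 5 - 2*(-5)²)*698 = -2*(18 - 5 - 2*25)*698 = -2*(18 - 5 - 50)*698 = -2*(-37)*698 = 74*698 = 51652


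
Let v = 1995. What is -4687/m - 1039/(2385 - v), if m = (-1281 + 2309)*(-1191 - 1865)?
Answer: -1631130611/612605760 ≈ -2.6626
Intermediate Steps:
m = -3141568 (m = 1028*(-3056) = -3141568)
-4687/m - 1039/(2385 - v) = -4687/(-3141568) - 1039/(2385 - 1*1995) = -4687*(-1/3141568) - 1039/(2385 - 1995) = 4687/3141568 - 1039/390 = -1631130611/612605760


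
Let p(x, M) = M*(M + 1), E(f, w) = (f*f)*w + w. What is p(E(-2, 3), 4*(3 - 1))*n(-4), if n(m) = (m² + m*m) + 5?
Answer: 2664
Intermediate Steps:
E(f, w) = w + w*f² (E(f, w) = f²*w + w = w*f² + w = w + w*f²)
p(x, M) = M*(1 + M)
n(m) = 5 + 2*m² (n(m) = (m² + m²) + 5 = 2*m² + 5 = 5 + 2*m²)
p(E(-2, 3), 4*(3 - 1))*n(-4) = ((4*(3 - 1))*(1 + 4*(3 - 1)))*(5 + 2*(-4)²) = ((4*2)*(1 + 4*2))*(5 + 2*16) = (8*(1 + 8))*(5 + 32) = (8*9)*37 = 72*37 = 2664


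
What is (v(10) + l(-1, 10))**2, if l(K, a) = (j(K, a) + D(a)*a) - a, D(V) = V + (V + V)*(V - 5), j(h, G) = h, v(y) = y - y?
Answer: 1185921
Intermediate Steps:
v(y) = 0
D(V) = V + 2*V*(-5 + V) (D(V) = V + (2*V)*(-5 + V) = V + 2*V*(-5 + V))
l(K, a) = K - a + a**2*(-9 + 2*a) (l(K, a) = (K + (a*(-9 + 2*a))*a) - a = (K + a**2*(-9 + 2*a)) - a = K - a + a**2*(-9 + 2*a))
(v(10) + l(-1, 10))**2 = (0 + (-1 - 1*10 + 10**2*(-9 + 2*10)))**2 = (0 + (-1 - 10 + 100*(-9 + 20)))**2 = (0 + (-1 - 10 + 100*11))**2 = (0 + (-1 - 10 + 1100))**2 = (0 + 1089)**2 = 1089**2 = 1185921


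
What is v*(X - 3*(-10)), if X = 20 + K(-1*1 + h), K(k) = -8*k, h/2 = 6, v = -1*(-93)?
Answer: -3534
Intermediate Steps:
v = 93
h = 12 (h = 2*6 = 12)
X = -68 (X = 20 - 8*(-1*1 + 12) = 20 - 8*(-1 + 12) = 20 - 8*11 = 20 - 88 = -68)
v*(X - 3*(-10)) = 93*(-68 - 3*(-10)) = 93*(-68 + 30) = 93*(-38) = -3534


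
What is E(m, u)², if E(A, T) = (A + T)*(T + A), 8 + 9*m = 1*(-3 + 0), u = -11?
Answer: 146410000/6561 ≈ 22315.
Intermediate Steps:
m = -11/9 (m = -8/9 + (1*(-3 + 0))/9 = -8/9 + (1*(-3))/9 = -8/9 + (⅑)*(-3) = -8/9 - ⅓ = -11/9 ≈ -1.2222)
E(A, T) = (A + T)² (E(A, T) = (A + T)*(A + T) = (A + T)²)
E(m, u)² = ((-11/9 - 11)²)² = ((-110/9)²)² = (12100/81)² = 146410000/6561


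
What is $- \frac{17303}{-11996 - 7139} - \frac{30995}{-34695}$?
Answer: $\frac{238683382}{132777765} \approx 1.7976$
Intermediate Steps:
$- \frac{17303}{-11996 - 7139} - \frac{30995}{-34695} = - \frac{17303}{-19135} - - \frac{6199}{6939} = \left(-17303\right) \left(- \frac{1}{19135}\right) + \frac{6199}{6939} = \frac{17303}{19135} + \frac{6199}{6939} = \frac{238683382}{132777765}$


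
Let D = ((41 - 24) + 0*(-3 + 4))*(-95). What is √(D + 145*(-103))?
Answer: 5*I*√662 ≈ 128.65*I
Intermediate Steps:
D = -1615 (D = (17 + 0*1)*(-95) = (17 + 0)*(-95) = 17*(-95) = -1615)
√(D + 145*(-103)) = √(-1615 + 145*(-103)) = √(-1615 - 14935) = √(-16550) = 5*I*√662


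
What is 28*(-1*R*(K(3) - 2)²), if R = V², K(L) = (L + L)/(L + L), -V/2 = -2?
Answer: -448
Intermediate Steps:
V = 4 (V = -2*(-2) = 4)
K(L) = 1 (K(L) = (2*L)/((2*L)) = (2*L)*(1/(2*L)) = 1)
R = 16 (R = 4² = 16)
28*(-1*R*(K(3) - 2)²) = 28*(-1*16*(1 - 2)²) = 28*(-16*(-1)²) = 28*(-16) = -448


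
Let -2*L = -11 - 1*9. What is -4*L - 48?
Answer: -88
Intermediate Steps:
L = 10 (L = -(-11 - 1*9)/2 = -(-11 - 9)/2 = -½*(-20) = 10)
-4*L - 48 = -4*10 - 48 = -40 - 48 = -88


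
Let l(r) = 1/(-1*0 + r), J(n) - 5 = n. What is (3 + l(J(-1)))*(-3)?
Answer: -39/4 ≈ -9.7500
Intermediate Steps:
J(n) = 5 + n
l(r) = 1/r (l(r) = 1/(0 + r) = 1/r)
(3 + l(J(-1)))*(-3) = (3 + 1/(5 - 1))*(-3) = (3 + 1/4)*(-3) = (3 + ¼)*(-3) = (13/4)*(-3) = -39/4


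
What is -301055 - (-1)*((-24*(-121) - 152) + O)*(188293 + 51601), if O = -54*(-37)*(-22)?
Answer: -9884893431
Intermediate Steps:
O = -43956 (O = 1998*(-22) = -43956)
-301055 - (-1)*((-24*(-121) - 152) + O)*(188293 + 51601) = -301055 - (-1)*((-24*(-121) - 152) - 43956)*(188293 + 51601) = -301055 - (-1)*((2904 - 152) - 43956)*239894 = -301055 - (-1)*(2752 - 43956)*239894 = -301055 - (-1)*(-41204*239894) = -301055 - (-1)*(-9884592376) = -301055 - 1*9884592376 = -301055 - 9884592376 = -9884893431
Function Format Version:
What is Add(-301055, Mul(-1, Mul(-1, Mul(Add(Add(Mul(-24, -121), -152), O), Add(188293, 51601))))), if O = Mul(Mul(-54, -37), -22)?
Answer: -9884893431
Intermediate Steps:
O = -43956 (O = Mul(1998, -22) = -43956)
Add(-301055, Mul(-1, Mul(-1, Mul(Add(Add(Mul(-24, -121), -152), O), Add(188293, 51601))))) = Add(-301055, Mul(-1, Mul(-1, Mul(Add(Add(Mul(-24, -121), -152), -43956), Add(188293, 51601))))) = Add(-301055, Mul(-1, Mul(-1, Mul(Add(Add(2904, -152), -43956), 239894)))) = Add(-301055, Mul(-1, Mul(-1, Mul(Add(2752, -43956), 239894)))) = Add(-301055, Mul(-1, Mul(-1, Mul(-41204, 239894)))) = Add(-301055, Mul(-1, Mul(-1, -9884592376))) = Add(-301055, Mul(-1, 9884592376)) = Add(-301055, -9884592376) = -9884893431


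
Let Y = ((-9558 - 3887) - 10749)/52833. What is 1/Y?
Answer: -52833/24194 ≈ -2.1837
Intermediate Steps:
Y = -24194/52833 (Y = (-13445 - 10749)*(1/52833) = -24194*1/52833 = -24194/52833 ≈ -0.45793)
1/Y = 1/(-24194/52833) = -52833/24194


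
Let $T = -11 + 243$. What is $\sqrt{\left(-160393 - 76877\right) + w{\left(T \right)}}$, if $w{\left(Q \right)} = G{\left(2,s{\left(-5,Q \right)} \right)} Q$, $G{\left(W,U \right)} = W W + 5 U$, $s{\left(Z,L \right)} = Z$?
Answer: $i \sqrt{242142} \approx 492.08 i$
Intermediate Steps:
$T = 232$
$G{\left(W,U \right)} = W^{2} + 5 U$
$w{\left(Q \right)} = - 21 Q$ ($w{\left(Q \right)} = \left(2^{2} + 5 \left(-5\right)\right) Q = \left(4 - 25\right) Q = - 21 Q$)
$\sqrt{\left(-160393 - 76877\right) + w{\left(T \right)}} = \sqrt{\left(-160393 - 76877\right) - 4872} = \sqrt{-237270 - 4872} = \sqrt{-242142} = i \sqrt{242142}$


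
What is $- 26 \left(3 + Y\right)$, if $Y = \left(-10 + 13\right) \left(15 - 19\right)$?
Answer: $234$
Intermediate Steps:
$Y = -12$ ($Y = 3 \left(-4\right) = -12$)
$- 26 \left(3 + Y\right) = - 26 \left(3 - 12\right) = \left(-26\right) \left(-9\right) = 234$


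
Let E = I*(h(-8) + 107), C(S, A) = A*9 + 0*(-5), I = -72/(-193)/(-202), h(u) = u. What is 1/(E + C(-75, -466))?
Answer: -19493/81757206 ≈ -0.00023843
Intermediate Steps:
I = -36/19493 (I = -72*(-1/193)*(-1/202) = (72/193)*(-1/202) = -36/19493 ≈ -0.0018468)
C(S, A) = 9*A (C(S, A) = 9*A + 0 = 9*A)
E = -3564/19493 (E = -36*(-8 + 107)/19493 = -36/19493*99 = -3564/19493 ≈ -0.18283)
1/(E + C(-75, -466)) = 1/(-3564/19493 + 9*(-466)) = 1/(-3564/19493 - 4194) = 1/(-81757206/19493) = -19493/81757206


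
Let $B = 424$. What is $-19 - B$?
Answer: $-443$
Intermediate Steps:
$-19 - B = -19 - 424 = -443$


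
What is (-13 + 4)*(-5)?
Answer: 45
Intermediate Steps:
(-13 + 4)*(-5) = -9*(-5) = 45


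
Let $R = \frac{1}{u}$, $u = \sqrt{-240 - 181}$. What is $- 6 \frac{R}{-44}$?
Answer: $- \frac{3 i \sqrt{421}}{9262} \approx - 0.006646 i$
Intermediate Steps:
$u = i \sqrt{421}$ ($u = \sqrt{-421} = i \sqrt{421} \approx 20.518 i$)
$R = - \frac{i \sqrt{421}}{421}$ ($R = \frac{1}{i \sqrt{421}} = - \frac{i \sqrt{421}}{421} \approx - 0.048737 i$)
$- 6 \frac{R}{-44} = - 6 \frac{\left(- \frac{1}{421}\right) i \sqrt{421}}{-44} = - 6 - \frac{i \sqrt{421}}{421} \left(- \frac{1}{44}\right) = - 6 \frac{i \sqrt{421}}{18524} = - \frac{3 i \sqrt{421}}{9262}$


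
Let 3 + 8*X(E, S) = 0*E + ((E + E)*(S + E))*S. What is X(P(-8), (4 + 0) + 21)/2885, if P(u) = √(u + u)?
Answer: -803/23080 + 125*I/577 ≈ -0.034792 + 0.21664*I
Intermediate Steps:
P(u) = √2*√u (P(u) = √(2*u) = √2*√u)
X(E, S) = -3/8 + E*S*(E + S)/4 (X(E, S) = -3/8 + (0*E + ((E + E)*(S + E))*S)/8 = -3/8 + (0 + ((2*E)*(E + S))*S)/8 = -3/8 + (0 + (2*E*(E + S))*S)/8 = -3/8 + (0 + 2*E*S*(E + S))/8 = -3/8 + (2*E*S*(E + S))/8 = -3/8 + E*S*(E + S)/4)
X(P(-8), (4 + 0) + 21)/2885 = (-3/8 + (√2*√(-8))*((4 + 0) + 21)²/4 + ((4 + 0) + 21)*(√2*√(-8))²/4)/2885 = (-3/8 + (√2*(2*I*√2))*(4 + 21)²/4 + (4 + 21)*(√2*(2*I*√2))²/4)*(1/2885) = (-3/8 + (¼)*(4*I)*25² + (¼)*25*(4*I)²)*(1/2885) = (-3/8 + (¼)*(4*I)*625 + (¼)*25*(-16))*(1/2885) = (-3/8 + 625*I - 100)*(1/2885) = (-803/8 + 625*I)*(1/2885) = -803/23080 + 125*I/577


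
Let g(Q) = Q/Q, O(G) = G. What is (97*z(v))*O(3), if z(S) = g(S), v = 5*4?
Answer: 291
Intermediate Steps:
g(Q) = 1
v = 20
z(S) = 1
(97*z(v))*O(3) = (97*1)*3 = 97*3 = 291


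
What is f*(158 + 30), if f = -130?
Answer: -24440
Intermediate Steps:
f*(158 + 30) = -130*(158 + 30) = -130*188 = -24440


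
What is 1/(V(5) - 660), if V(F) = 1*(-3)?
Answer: -1/663 ≈ -0.0015083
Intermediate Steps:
V(F) = -3
1/(V(5) - 660) = 1/(-3 - 660) = 1/(-663) = -1/663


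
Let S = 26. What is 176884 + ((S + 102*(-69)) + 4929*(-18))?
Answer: 81150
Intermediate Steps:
176884 + ((S + 102*(-69)) + 4929*(-18)) = 176884 + ((26 + 102*(-69)) + 4929*(-18)) = 176884 + ((26 - 7038) - 88722) = 176884 + (-7012 - 88722) = 176884 - 95734 = 81150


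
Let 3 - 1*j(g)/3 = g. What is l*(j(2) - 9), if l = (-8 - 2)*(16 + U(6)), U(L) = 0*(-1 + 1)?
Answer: 960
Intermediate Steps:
U(L) = 0 (U(L) = 0*0 = 0)
j(g) = 9 - 3*g
l = -160 (l = (-8 - 2)*(16 + 0) = -10*16 = -160)
l*(j(2) - 9) = -160*((9 - 3*2) - 9) = -160*((9 - 6) - 9) = -160*(3 - 9) = -160*(-6) = 960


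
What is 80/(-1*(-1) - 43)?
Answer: -40/21 ≈ -1.9048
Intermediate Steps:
80/(-1*(-1) - 43) = 80/(1 - 43) = 80/(-42) = -1/42*80 = -40/21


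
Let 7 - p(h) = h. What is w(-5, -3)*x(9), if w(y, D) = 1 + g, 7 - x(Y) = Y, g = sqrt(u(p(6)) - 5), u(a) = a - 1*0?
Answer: -2 - 4*I ≈ -2.0 - 4.0*I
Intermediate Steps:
p(h) = 7 - h
u(a) = a (u(a) = a + 0 = a)
g = 2*I (g = sqrt((7 - 1*6) - 5) = sqrt((7 - 6) - 5) = sqrt(1 - 5) = sqrt(-4) = 2*I ≈ 2.0*I)
x(Y) = 7 - Y
w(y, D) = 1 + 2*I
w(-5, -3)*x(9) = (1 + 2*I)*(7 - 1*9) = (1 + 2*I)*(7 - 9) = (1 + 2*I)*(-2) = -2 - 4*I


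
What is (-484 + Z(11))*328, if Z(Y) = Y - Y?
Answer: -158752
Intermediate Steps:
Z(Y) = 0
(-484 + Z(11))*328 = (-484 + 0)*328 = -484*328 = -158752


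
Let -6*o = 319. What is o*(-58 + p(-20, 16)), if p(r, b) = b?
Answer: 2233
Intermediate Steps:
o = -319/6 (o = -1/6*319 = -319/6 ≈ -53.167)
o*(-58 + p(-20, 16)) = -319*(-58 + 16)/6 = -319/6*(-42) = 2233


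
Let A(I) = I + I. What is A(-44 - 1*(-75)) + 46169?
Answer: 46231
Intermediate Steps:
A(I) = 2*I
A(-44 - 1*(-75)) + 46169 = 2*(-44 - 1*(-75)) + 46169 = 2*(-44 + 75) + 46169 = 2*31 + 46169 = 62 + 46169 = 46231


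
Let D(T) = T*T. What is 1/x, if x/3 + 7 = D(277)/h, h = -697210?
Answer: -697210/14871597 ≈ -0.046882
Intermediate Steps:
D(T) = T**2
x = -14871597/697210 (x = -21 + 3*(277**2/(-697210)) = -21 + 3*(76729*(-1/697210)) = -21 + 3*(-76729/697210) = -21 - 230187/697210 = -14871597/697210 ≈ -21.330)
1/x = 1/(-14871597/697210) = -697210/14871597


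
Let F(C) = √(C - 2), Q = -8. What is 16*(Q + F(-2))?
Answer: -128 + 32*I ≈ -128.0 + 32.0*I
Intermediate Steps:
F(C) = √(-2 + C)
16*(Q + F(-2)) = 16*(-8 + √(-2 - 2)) = 16*(-8 + √(-4)) = 16*(-8 + 2*I) = -128 + 32*I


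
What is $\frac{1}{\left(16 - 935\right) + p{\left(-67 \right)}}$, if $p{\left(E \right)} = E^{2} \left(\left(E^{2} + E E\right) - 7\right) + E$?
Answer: $\frac{1}{40269833} \approx 2.4832 \cdot 10^{-8}$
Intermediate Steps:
$p{\left(E \right)} = E + E^{2} \left(-7 + 2 E^{2}\right)$ ($p{\left(E \right)} = E^{2} \left(\left(E^{2} + E^{2}\right) - 7\right) + E = E^{2} \left(2 E^{2} - 7\right) + E = E^{2} \left(-7 + 2 E^{2}\right) + E = E + E^{2} \left(-7 + 2 E^{2}\right)$)
$\frac{1}{\left(16 - 935\right) + p{\left(-67 \right)}} = \frac{1}{\left(16 - 935\right) - 67 \left(1 - -469 + 2 \left(-67\right)^{3}\right)} = \frac{1}{\left(16 - 935\right) - 67 \left(1 + 469 + 2 \left(-300763\right)\right)} = \frac{1}{-919 - 67 \left(1 + 469 - 601526\right)} = \frac{1}{-919 - -40270752} = \frac{1}{-919 + 40270752} = \frac{1}{40269833}$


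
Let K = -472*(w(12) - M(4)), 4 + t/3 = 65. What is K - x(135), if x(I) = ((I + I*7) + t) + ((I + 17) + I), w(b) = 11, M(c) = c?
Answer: -4854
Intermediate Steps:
t = 183 (t = -12 + 3*65 = -12 + 195 = 183)
x(I) = 200 + 10*I (x(I) = ((I + I*7) + 183) + ((I + 17) + I) = ((I + 7*I) + 183) + ((17 + I) + I) = (8*I + 183) + (17 + 2*I) = (183 + 8*I) + (17 + 2*I) = 200 + 10*I)
K = -3304 (K = -472*(11 - 1*4) = -472*(11 - 4) = -472*7 = -3304)
K - x(135) = -3304 - (200 + 10*135) = -3304 - (200 + 1350) = -3304 - 1*1550 = -3304 - 1550 = -4854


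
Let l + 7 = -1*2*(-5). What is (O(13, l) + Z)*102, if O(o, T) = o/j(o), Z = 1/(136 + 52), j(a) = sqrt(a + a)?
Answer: 51/94 + 51*sqrt(26) ≈ 260.59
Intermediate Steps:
j(a) = sqrt(2)*sqrt(a) (j(a) = sqrt(2*a) = sqrt(2)*sqrt(a))
l = 3 (l = -7 - 1*2*(-5) = -7 - 2*(-5) = -7 + 10 = 3)
Z = 1/188 ≈ 0.0053191
O(o, T) = sqrt(2)*sqrt(o)/2 (O(o, T) = o/((sqrt(2)*sqrt(o))) = o*(sqrt(2)/(2*sqrt(o))) = sqrt(2)*sqrt(o)/2)
(O(13, l) + Z)*102 = (sqrt(2)*sqrt(13)/2 + 1/188)*102 = (sqrt(26)/2 + 1/188)*102 = (1/188 + sqrt(26)/2)*102 = 51/94 + 51*sqrt(26)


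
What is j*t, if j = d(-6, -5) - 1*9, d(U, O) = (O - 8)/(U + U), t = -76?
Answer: 1805/3 ≈ 601.67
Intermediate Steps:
d(U, O) = (-8 + O)/(2*U) (d(U, O) = (-8 + O)/((2*U)) = (-8 + O)*(1/(2*U)) = (-8 + O)/(2*U))
j = -95/12 (j = (1/2)*(-8 - 5)/(-6) - 1*9 = (1/2)*(-1/6)*(-13) - 9 = 13/12 - 9 = -95/12 ≈ -7.9167)
j*t = -95/12*(-76) = 1805/3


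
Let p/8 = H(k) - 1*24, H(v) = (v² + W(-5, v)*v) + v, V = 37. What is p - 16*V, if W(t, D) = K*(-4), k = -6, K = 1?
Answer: -352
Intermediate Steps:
W(t, D) = -4 (W(t, D) = 1*(-4) = -4)
H(v) = v² - 3*v (H(v) = (v² - 4*v) + v = v² - 3*v)
p = 240 (p = 8*(-6*(-3 - 6) - 1*24) = 8*(-6*(-9) - 24) = 8*(54 - 24) = 8*30 = 240)
p - 16*V = 240 - 16*37 = 240 - 592 = -352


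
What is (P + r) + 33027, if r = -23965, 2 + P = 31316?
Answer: 40376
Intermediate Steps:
P = 31314 (P = -2 + 31316 = 31314)
(P + r) + 33027 = (31314 - 23965) + 33027 = 7349 + 33027 = 40376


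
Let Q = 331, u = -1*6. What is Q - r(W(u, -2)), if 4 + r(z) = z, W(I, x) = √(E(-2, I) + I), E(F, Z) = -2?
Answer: 335 - 2*I*√2 ≈ 335.0 - 2.8284*I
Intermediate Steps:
u = -6
W(I, x) = √(-2 + I)
r(z) = -4 + z
Q - r(W(u, -2)) = 331 - (-4 + √(-2 - 6)) = 331 - (-4 + √(-8)) = 331 - (-4 + 2*I*√2) = 331 + (4 - 2*I*√2) = 335 - 2*I*√2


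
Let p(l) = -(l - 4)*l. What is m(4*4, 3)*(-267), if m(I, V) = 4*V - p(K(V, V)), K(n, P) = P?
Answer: -2403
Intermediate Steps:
p(l) = -l*(-4 + l) (p(l) = -(-4 + l)*l = -l*(-4 + l))
m(I, V) = 4*V - V*(4 - V)
m(4*4, 3)*(-267) = 3**2*(-267) = 9*(-267) = -2403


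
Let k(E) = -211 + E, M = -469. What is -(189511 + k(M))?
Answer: -188831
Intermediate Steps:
-(189511 + k(M)) = -(189511 + (-211 - 469)) = -(189511 - 680) = -1*188831 = -188831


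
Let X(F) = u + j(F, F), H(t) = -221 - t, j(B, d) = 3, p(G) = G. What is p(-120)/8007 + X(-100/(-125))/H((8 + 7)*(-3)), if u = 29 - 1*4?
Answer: -20443/117436 ≈ -0.17408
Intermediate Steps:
u = 25 (u = 29 - 4 = 25)
X(F) = 28 (X(F) = 25 + 3 = 28)
p(-120)/8007 + X(-100/(-125))/H((8 + 7)*(-3)) = -120/8007 + 28/(-221 - (8 + 7)*(-3)) = -120*1/8007 + 28/(-221 - 15*(-3)) = -40/2669 + 28/(-221 - 1*(-45)) = -40/2669 + 28/(-221 + 45) = -40/2669 + 28/(-176) = -40/2669 + 28*(-1/176) = -40/2669 - 7/44 = -20443/117436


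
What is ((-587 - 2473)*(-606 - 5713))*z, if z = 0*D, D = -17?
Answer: 0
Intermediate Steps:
z = 0 (z = 0*(-17) = 0)
((-587 - 2473)*(-606 - 5713))*z = ((-587 - 2473)*(-606 - 5713))*0 = -3060*(-6319)*0 = 19336140*0 = 0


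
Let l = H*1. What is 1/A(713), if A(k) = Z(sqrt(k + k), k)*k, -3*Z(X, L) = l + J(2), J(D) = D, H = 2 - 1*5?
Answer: 3/713 ≈ 0.0042076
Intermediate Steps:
H = -3 (H = 2 - 5 = -3)
l = -3 (l = -3*1 = -3)
Z(X, L) = 1/3 (Z(X, L) = -(-3 + 2)/3 = -1/3*(-1) = 1/3)
A(k) = k/3
1/A(713) = 1/((1/3)*713) = 1/(713/3) = 3/713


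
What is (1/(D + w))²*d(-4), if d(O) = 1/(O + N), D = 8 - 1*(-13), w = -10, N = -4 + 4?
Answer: -1/484 ≈ -0.0020661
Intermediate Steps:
N = 0
D = 21 (D = 8 + 13 = 21)
d(O) = 1/O (d(O) = 1/(O + 0) = 1/O)
(1/(D + w))²*d(-4) = (1/(21 - 10))²/(-4) = (1/11)²*(-¼) = (1/121)*(-¼) = -1/484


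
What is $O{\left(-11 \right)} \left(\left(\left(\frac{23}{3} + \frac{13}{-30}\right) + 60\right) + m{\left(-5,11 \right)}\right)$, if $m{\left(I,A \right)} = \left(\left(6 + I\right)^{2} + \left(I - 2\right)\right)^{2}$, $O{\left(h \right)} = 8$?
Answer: $\frac{12388}{15} \approx 825.87$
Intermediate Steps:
$m{\left(I,A \right)} = \left(-2 + I + \left(6 + I\right)^{2}\right)^{2}$ ($m{\left(I,A \right)} = \left(\left(6 + I\right)^{2} + \left(-2 + I\right)\right)^{2} = \left(-2 + I + \left(6 + I\right)^{2}\right)^{2}$)
$O{\left(-11 \right)} \left(\left(\left(\frac{23}{3} + \frac{13}{-30}\right) + 60\right) + m{\left(-5,11 \right)}\right) = 8 \left(\left(\left(\frac{23}{3} + \frac{13}{-30}\right) + 60\right) + \left(-2 - 5 + \left(6 - 5\right)^{2}\right)^{2}\right) = 8 \left(\left(\left(23 \cdot \frac{1}{3} + 13 \left(- \frac{1}{30}\right)\right) + 60\right) + \left(-2 - 5 + 1^{2}\right)^{2}\right) = 8 \left(\left(\left(\frac{23}{3} - \frac{13}{30}\right) + 60\right) + \left(-2 - 5 + 1\right)^{2}\right) = 8 \left(\left(\frac{217}{30} + 60\right) + \left(-6\right)^{2}\right) = 8 \left(\frac{2017}{30} + 36\right) = 8 \cdot \frac{3097}{30} = \frac{12388}{15}$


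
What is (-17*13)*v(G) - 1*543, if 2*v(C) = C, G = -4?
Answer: -101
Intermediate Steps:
v(C) = C/2
(-17*13)*v(G) - 1*543 = (-17*13)*((½)*(-4)) - 1*543 = -221*(-2) - 543 = 442 - 543 = -101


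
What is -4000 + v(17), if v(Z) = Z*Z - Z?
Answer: -3728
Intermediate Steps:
v(Z) = Z² - Z
-4000 + v(17) = -4000 + 17*(-1 + 17) = -4000 + 17*16 = -4000 + 272 = -3728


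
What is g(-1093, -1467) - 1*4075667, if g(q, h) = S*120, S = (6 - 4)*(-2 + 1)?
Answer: -4075907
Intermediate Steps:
S = -2 (S = 2*(-1) = -2)
g(q, h) = -240 (g(q, h) = -2*120 = -240)
g(-1093, -1467) - 1*4075667 = -240 - 1*4075667 = -240 - 4075667 = -4075907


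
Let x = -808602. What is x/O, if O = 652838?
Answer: -404301/326419 ≈ -1.2386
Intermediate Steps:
x/O = -808602/652838 = -808602*1/652838 = -404301/326419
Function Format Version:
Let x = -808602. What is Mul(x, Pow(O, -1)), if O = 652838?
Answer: Rational(-404301, 326419) ≈ -1.2386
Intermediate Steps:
Mul(x, Pow(O, -1)) = Mul(-808602, Pow(652838, -1)) = Mul(-808602, Rational(1, 652838)) = Rational(-404301, 326419)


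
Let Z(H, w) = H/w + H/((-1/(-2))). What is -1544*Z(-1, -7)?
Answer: 20072/7 ≈ 2867.4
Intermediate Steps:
Z(H, w) = 2*H + H/w (Z(H, w) = H/w + H/((-1*(-½))) = H/w + H/(½) = H/w + H*2 = H/w + 2*H = 2*H + H/w)
-1544*Z(-1, -7) = -1544*(2*(-1) - 1/(-7)) = -1544*(-2 - 1*(-⅐)) = -1544*(-2 + ⅐) = -1544*(-13/7) = 20072/7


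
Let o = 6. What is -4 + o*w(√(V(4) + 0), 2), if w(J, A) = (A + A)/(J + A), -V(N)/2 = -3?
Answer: -28 + 12*√6 ≈ 1.3939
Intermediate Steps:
V(N) = 6 (V(N) = -2*(-3) = 6)
w(J, A) = 2*A/(A + J) (w(J, A) = (2*A)/(A + J) = 2*A/(A + J))
-4 + o*w(√(V(4) + 0), 2) = -4 + 6*(2*2/(2 + √(6 + 0))) = -4 + 6*(2*2/(2 + √6)) = -4 + 6*(4/(2 + √6)) = -4 + 24/(2 + √6)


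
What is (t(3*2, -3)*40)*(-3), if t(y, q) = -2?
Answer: 240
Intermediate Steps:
(t(3*2, -3)*40)*(-3) = -2*40*(-3) = -80*(-3) = 240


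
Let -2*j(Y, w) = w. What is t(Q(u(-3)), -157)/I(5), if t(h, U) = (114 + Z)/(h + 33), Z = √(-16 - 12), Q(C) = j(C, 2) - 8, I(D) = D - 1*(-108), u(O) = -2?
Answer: 19/452 + I*√7/1356 ≈ 0.042035 + 0.0019511*I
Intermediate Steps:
j(Y, w) = -w/2
I(D) = 108 + D (I(D) = D + 108 = 108 + D)
Q(C) = -9 (Q(C) = -½*2 - 8 = -1 - 8 = -9)
Z = 2*I*√7 (Z = √(-28) = 2*I*√7 ≈ 5.2915*I)
t(h, U) = (114 + 2*I*√7)/(33 + h) (t(h, U) = (114 + 2*I*√7)/(h + 33) = (114 + 2*I*√7)/(33 + h))
t(Q(u(-3)), -157)/I(5) = (2*(57 + I*√7)/(33 - 9))/(108 + 5) = (2*(57 + I*√7)/24)/113 = (2*(1/24)*(57 + I*√7))*(1/113) = (19/4 + I*√7/12)*(1/113) = 19/452 + I*√7/1356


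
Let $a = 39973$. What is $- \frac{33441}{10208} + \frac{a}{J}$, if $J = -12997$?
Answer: $- \frac{842677061}{132673376} \approx -6.3515$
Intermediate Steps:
$- \frac{33441}{10208} + \frac{a}{J} = - \frac{33441}{10208} + \frac{39973}{-12997} = \left(-33441\right) \frac{1}{10208} + 39973 \left(- \frac{1}{12997}\right) = - \frac{33441}{10208} - \frac{39973}{12997} = - \frac{842677061}{132673376}$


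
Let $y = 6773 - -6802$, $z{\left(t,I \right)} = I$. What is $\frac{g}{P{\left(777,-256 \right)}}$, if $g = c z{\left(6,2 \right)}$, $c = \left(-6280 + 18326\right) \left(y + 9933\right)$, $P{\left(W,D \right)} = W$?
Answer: $\frac{188784912}{259} \approx 7.289 \cdot 10^{5}$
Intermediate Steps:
$y = 13575$ ($y = 6773 + 6802 = 13575$)
$c = 283177368$ ($c = \left(-6280 + 18326\right) \left(13575 + 9933\right) = 12046 \cdot 23508 = 283177368$)
$g = 566354736$ ($g = 283177368 \cdot 2 = 566354736$)
$\frac{g}{P{\left(777,-256 \right)}} = \frac{566354736}{777} = 566354736 \cdot \frac{1}{777} = \frac{188784912}{259}$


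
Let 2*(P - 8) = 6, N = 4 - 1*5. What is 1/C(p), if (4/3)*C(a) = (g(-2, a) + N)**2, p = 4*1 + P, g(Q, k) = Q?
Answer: 4/27 ≈ 0.14815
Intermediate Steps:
N = -1 (N = 4 - 5 = -1)
P = 11 (P = 8 + (1/2)*6 = 8 + 3 = 11)
p = 15 (p = 4*1 + 11 = 4 + 11 = 15)
C(a) = 27/4 (C(a) = 3*(-2 - 1)**2/4 = (3/4)*(-3)**2 = (3/4)*9 = 27/4)
1/C(p) = 1/(27/4) = 4/27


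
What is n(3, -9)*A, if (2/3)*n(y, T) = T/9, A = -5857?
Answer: 17571/2 ≈ 8785.5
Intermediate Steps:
n(y, T) = T/6 (n(y, T) = 3*(T/9)/2 = T/6)
n(3, -9)*A = ((⅙)*(-9))*(-5857) = -3/2*(-5857) = 17571/2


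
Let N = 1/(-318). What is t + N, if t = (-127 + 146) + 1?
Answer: 6359/318 ≈ 19.997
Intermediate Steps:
N = -1/318 ≈ -0.0031447
t = 20 (t = 19 + 1 = 20)
t + N = 20 - 1/318 = 6359/318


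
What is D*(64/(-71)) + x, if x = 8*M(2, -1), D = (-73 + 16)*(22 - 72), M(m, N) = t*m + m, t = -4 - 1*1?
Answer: -186944/71 ≈ -2633.0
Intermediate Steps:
t = -5 (t = -4 - 1 = -5)
M(m, N) = -4*m (M(m, N) = -5*m + m = -4*m)
D = 2850 (D = -57*(-50) = 2850)
x = -64 (x = 8*(-4*2) = 8*(-8) = -64)
D*(64/(-71)) + x = 2850*(64/(-71)) - 64 = 2850*(64*(-1/71)) - 64 = 2850*(-64/71) - 64 = -182400/71 - 64 = -186944/71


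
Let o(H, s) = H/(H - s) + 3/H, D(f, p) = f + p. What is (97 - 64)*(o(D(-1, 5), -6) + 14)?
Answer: 9999/20 ≈ 499.95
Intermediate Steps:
o(H, s) = 3/H + H/(H - s)
(97 - 64)*(o(D(-1, 5), -6) + 14) = (97 - 64)*(((-1 + 5)² - 3*(-6) + 3*(-1 + 5))/((-1 + 5)*((-1 + 5) - 1*(-6))) + 14) = 33*((4² + 18 + 3*4)/(4*(4 + 6)) + 14) = 33*((¼)*(16 + 18 + 12)/10 + 14) = 33*((¼)*(⅒)*46 + 14) = 33*(23/20 + 14) = 33*(303/20) = 9999/20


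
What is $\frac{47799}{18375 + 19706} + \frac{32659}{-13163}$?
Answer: $- \frac{5438134}{4435931} \approx -1.2259$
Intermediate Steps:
$\frac{47799}{18375 + 19706} + \frac{32659}{-13163} = \frac{47799}{38081} + 32659 \left(- \frac{1}{13163}\right) = 47799 \cdot \frac{1}{38081} - \frac{32659}{13163} = \frac{423}{337} - \frac{32659}{13163} = - \frac{5438134}{4435931}$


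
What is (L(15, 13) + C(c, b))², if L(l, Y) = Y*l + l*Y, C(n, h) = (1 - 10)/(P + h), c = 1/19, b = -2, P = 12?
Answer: 15139881/100 ≈ 1.5140e+5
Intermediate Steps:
c = 1/19 ≈ 0.052632
C(n, h) = -9/(12 + h) (C(n, h) = (1 - 10)/(12 + h) = -9/(12 + h))
L(l, Y) = 2*Y*l (L(l, Y) = Y*l + Y*l = 2*Y*l)
(L(15, 13) + C(c, b))² = (2*13*15 - 9/(12 - 2))² = (390 - 9/10)² = (3891/10)² = 15139881/100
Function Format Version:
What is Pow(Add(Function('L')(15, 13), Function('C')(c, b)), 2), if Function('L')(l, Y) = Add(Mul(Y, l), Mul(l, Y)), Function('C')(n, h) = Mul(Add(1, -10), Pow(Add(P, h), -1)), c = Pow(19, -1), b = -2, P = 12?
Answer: Rational(15139881, 100) ≈ 1.5140e+5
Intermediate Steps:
c = Rational(1, 19) ≈ 0.052632
Function('C')(n, h) = Mul(-9, Pow(Add(12, h), -1)) (Function('C')(n, h) = Mul(Add(1, -10), Pow(Add(12, h), -1)) = Mul(-9, Pow(Add(12, h), -1)))
Function('L')(l, Y) = Mul(2, Y, l) (Function('L')(l, Y) = Add(Mul(Y, l), Mul(Y, l)) = Mul(2, Y, l))
Pow(Add(Function('L')(15, 13), Function('C')(c, b)), 2) = Pow(Add(Mul(2, 13, 15), Mul(-9, Pow(Add(12, -2), -1))), 2) = Pow(Add(390, Mul(-9, Pow(10, -1))), 2) = Pow(Add(390, Mul(-9, Rational(1, 10))), 2) = Pow(Add(390, Rational(-9, 10)), 2) = Pow(Rational(3891, 10), 2) = Rational(15139881, 100)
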